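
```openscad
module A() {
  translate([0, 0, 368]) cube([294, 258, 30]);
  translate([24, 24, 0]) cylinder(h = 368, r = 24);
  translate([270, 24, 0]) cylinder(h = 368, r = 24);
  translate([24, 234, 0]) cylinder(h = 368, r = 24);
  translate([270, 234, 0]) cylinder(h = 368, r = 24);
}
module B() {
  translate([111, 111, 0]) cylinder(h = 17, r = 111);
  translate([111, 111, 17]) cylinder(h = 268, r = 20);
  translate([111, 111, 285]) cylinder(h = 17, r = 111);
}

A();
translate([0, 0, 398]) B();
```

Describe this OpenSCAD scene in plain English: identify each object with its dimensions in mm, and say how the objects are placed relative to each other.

A is a four-legged stool. The seat is a 294×258×30 mm slab whose top surface is at z = 398 mm; four round legs, each 48 mm in diameter, run from the floor (z = 0) to the underside of the seat, each leg's axis is inset half a diameter from the nearest pair of seat edges (so the leg's bounding box is flush with the corner).

B is a spool: two coaxial disc flanges of radius 111 mm and thickness 17 mm, joined by a core cylinder of radius 20 mm and height 268 mm. The lower flange rests on z = 0 and the three cylinders share a vertical axis.

The spool is on top of the stool.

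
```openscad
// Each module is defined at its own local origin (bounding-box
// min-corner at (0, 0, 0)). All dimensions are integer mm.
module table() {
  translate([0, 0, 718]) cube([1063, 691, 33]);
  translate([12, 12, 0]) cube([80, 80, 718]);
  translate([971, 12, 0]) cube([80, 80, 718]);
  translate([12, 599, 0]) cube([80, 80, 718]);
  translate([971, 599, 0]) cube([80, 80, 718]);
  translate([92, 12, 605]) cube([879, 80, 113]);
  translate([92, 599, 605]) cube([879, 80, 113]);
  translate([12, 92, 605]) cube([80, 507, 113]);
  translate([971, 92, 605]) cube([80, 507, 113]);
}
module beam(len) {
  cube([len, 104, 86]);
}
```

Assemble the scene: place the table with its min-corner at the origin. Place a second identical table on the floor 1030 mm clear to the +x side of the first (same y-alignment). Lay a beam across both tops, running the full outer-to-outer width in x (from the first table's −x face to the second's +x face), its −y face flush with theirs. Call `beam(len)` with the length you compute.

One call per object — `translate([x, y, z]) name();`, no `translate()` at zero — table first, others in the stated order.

table();
translate([2093, 0, 0]) table();
translate([0, 0, 751]) beam(3156);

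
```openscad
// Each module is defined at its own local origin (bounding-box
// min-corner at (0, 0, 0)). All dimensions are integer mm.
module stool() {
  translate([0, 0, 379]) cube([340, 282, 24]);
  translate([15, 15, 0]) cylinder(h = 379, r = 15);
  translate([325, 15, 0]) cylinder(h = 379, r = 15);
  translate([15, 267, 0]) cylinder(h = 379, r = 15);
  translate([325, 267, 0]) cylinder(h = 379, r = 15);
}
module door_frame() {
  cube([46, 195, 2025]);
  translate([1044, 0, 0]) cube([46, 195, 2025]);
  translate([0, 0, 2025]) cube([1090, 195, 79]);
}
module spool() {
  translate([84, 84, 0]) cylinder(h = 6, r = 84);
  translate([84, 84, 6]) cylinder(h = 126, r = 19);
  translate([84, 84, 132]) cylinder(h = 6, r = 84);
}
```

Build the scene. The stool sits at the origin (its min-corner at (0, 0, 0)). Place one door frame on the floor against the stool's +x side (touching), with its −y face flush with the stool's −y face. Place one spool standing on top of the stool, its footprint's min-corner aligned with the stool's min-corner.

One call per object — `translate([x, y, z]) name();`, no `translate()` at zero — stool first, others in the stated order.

stool();
translate([340, 0, 0]) door_frame();
translate([0, 0, 403]) spool();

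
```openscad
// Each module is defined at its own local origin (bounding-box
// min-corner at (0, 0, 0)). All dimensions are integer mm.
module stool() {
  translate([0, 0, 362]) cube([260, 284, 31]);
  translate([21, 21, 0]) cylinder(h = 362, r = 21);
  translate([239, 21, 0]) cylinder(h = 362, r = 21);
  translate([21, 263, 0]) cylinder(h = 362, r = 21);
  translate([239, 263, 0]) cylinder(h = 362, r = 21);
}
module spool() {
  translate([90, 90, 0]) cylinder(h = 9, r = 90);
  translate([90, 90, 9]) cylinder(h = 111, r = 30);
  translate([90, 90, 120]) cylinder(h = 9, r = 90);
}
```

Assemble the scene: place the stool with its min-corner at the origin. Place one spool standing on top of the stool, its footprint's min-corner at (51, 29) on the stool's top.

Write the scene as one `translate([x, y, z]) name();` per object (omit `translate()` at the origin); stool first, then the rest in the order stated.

stool();
translate([51, 29, 393]) spool();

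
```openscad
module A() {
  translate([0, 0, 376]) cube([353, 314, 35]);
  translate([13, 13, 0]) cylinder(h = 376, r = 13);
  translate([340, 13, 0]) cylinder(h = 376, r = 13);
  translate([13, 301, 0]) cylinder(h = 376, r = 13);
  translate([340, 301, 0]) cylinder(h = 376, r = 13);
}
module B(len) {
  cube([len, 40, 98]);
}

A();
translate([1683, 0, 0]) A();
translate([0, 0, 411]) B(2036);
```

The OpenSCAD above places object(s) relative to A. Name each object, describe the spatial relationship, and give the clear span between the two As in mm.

A is a stool. B is a beam. A beam spans the tops of two stools. The clear span between the two stools is 1330 mm.

Second stool starts at x = 1683; first ends at x = 353; clear span = 1683 − 353 = 1330 mm.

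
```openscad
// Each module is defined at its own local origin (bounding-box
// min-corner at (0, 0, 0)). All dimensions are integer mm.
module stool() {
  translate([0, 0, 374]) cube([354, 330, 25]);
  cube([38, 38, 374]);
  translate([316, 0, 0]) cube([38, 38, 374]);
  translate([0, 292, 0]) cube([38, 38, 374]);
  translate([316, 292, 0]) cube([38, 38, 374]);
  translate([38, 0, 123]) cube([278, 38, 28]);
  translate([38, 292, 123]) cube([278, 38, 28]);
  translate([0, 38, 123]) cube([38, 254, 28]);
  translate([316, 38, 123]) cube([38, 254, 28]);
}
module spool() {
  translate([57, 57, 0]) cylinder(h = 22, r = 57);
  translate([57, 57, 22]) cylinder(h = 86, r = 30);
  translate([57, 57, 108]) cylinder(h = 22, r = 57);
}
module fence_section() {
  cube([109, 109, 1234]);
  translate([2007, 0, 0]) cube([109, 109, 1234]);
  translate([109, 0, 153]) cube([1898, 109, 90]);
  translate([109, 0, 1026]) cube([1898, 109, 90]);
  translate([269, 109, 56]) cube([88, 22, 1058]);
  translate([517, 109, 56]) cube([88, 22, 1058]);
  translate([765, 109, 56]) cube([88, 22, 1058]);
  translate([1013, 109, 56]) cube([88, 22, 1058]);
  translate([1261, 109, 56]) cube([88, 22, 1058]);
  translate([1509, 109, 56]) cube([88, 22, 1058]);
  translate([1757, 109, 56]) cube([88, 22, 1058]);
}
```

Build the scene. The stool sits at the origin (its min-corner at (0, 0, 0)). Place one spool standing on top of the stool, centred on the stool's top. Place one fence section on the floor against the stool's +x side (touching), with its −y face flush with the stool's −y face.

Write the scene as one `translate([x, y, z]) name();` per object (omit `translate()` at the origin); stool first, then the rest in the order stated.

stool();
translate([120, 108, 399]) spool();
translate([354, 0, 0]) fence_section();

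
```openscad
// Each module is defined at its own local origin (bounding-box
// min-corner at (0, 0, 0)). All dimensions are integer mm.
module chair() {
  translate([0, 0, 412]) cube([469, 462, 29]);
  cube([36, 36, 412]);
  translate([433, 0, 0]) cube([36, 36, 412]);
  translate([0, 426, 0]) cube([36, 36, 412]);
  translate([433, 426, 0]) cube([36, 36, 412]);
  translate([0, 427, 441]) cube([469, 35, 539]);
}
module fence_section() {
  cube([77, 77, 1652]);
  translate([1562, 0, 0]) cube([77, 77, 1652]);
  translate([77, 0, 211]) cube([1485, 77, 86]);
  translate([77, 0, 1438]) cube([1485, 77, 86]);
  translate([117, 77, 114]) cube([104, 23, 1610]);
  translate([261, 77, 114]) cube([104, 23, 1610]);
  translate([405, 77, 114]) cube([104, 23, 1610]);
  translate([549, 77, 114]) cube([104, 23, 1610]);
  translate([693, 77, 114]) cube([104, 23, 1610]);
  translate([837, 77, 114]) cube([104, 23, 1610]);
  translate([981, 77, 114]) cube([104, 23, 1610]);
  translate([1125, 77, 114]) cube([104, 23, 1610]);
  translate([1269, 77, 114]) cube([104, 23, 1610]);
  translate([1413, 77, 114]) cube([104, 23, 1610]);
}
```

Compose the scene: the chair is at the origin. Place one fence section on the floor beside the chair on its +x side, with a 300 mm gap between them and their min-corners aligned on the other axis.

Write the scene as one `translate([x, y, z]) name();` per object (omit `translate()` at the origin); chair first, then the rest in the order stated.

chair();
translate([769, 0, 0]) fence_section();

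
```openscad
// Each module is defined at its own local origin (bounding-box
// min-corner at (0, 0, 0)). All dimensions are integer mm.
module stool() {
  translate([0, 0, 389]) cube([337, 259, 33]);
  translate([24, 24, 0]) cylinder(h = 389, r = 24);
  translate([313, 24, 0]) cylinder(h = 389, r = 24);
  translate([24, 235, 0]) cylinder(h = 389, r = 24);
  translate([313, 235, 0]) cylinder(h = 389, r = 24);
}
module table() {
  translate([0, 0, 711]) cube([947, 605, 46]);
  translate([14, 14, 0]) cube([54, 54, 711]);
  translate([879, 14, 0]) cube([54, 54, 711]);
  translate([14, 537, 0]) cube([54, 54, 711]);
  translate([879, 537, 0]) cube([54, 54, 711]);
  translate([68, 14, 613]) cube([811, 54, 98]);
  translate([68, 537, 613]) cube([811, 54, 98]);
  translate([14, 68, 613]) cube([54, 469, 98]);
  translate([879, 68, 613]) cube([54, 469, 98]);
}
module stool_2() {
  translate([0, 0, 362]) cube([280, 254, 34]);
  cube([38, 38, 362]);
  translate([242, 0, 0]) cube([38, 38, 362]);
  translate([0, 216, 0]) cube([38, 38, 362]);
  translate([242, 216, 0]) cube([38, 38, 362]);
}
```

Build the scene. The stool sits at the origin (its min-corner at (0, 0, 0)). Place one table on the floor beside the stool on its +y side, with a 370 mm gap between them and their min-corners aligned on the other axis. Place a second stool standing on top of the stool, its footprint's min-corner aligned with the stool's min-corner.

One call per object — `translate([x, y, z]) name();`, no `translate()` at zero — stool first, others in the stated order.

stool();
translate([0, 629, 0]) table();
translate([0, 0, 422]) stool_2();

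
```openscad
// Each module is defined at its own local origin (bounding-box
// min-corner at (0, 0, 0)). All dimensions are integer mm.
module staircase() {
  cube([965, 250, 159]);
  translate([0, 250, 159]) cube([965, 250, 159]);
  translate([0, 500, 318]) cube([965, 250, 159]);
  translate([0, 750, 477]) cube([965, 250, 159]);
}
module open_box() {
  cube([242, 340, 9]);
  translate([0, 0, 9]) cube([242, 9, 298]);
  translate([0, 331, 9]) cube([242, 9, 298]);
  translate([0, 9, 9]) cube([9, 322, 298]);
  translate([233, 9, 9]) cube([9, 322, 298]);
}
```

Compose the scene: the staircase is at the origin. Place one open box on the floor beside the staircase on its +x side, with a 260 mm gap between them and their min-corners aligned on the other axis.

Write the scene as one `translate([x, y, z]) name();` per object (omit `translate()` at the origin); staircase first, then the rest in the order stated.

staircase();
translate([1225, 0, 0]) open_box();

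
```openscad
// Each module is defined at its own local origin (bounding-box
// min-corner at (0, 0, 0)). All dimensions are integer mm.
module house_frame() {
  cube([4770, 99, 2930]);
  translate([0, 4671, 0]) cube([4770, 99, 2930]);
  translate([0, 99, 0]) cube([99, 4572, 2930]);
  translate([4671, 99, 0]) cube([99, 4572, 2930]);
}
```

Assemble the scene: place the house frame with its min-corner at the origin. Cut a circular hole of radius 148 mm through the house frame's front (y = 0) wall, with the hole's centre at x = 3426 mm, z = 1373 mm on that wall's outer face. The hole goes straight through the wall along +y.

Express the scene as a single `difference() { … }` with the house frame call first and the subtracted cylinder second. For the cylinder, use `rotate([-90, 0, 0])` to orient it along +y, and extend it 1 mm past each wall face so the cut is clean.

difference() {
  house_frame();
  translate([3426, -1, 1373]) rotate([-90, 0, 0]) cylinder(h = 101, r = 148);
}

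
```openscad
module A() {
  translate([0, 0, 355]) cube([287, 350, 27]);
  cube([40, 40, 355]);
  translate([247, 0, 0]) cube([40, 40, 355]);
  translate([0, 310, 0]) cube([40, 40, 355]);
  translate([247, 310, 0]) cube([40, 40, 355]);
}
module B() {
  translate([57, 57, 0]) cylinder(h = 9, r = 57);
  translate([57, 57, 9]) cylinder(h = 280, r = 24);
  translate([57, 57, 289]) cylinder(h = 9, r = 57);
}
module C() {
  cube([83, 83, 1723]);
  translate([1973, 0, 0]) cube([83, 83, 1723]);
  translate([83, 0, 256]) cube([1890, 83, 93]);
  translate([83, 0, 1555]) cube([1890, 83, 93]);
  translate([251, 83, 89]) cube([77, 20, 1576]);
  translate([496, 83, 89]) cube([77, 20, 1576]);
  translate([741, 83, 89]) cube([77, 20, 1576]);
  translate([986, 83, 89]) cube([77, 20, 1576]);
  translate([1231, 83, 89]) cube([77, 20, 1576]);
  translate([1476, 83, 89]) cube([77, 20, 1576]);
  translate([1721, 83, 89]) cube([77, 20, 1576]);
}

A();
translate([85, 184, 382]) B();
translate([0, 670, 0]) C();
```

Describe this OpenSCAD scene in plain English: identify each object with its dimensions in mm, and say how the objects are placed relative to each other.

A is a simple wooden stool: a rectangular seat 287 mm (x) by 350 mm (y), 27 mm thick, top face at z = 382 mm, on four square legs, each 40×40 mm in cross-section. The legs rest on z = 0, each flush with a corner of the seat.

B is a spool: two coaxial disc flanges of radius 57 mm and thickness 9 mm, joined by a core cylinder of radius 24 mm and height 280 mm. The lower flange rests on z = 0 and the three cylinders share a vertical axis.

C is a fence section. Two 83×83 mm posts, 1723 mm tall, stand on the floor with a clear span of 1890 mm between their inner faces. Two horizontal rails of 83×93 mm section span the gap between the posts with their undersides at z = 256 mm and z = 1555 mm, flush with the posts' −y face. 7 pickets, each 77 mm wide, 20 mm thick and 1576 mm tall, are fixed to the +y face of the rails with their bottoms at z = 89 mm, evenly spaced across the span with equal gaps (rounded down to the nearest mm) at the −x end and between each pair — any rounding remainder accumulates at the +x end.

The spool is on top of the stool. The fence section is on the floor beside the stool on its +y side.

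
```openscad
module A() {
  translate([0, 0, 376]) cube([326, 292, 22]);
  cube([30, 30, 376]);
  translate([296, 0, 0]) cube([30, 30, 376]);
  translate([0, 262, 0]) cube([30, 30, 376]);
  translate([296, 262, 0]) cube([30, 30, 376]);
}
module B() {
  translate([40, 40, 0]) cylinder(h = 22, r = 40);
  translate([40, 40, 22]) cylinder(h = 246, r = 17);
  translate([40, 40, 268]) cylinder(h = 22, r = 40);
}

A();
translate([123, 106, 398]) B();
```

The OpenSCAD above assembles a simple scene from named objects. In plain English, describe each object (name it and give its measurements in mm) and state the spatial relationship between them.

A is a four-legged stool. The seat is a 326×292×22 mm slab whose top surface is at z = 398 mm; four square legs, each 30×30 mm in cross-section, run from the floor (z = 0) to the underside of the seat, each flush with a corner of the seat.

B is a spool: two coaxial disc flanges of radius 40 mm and thickness 22 mm, joined by a core cylinder of radius 17 mm and height 246 mm. The lower flange rests on z = 0 and the three cylinders share a vertical axis.

The spool is on top of the stool, centred.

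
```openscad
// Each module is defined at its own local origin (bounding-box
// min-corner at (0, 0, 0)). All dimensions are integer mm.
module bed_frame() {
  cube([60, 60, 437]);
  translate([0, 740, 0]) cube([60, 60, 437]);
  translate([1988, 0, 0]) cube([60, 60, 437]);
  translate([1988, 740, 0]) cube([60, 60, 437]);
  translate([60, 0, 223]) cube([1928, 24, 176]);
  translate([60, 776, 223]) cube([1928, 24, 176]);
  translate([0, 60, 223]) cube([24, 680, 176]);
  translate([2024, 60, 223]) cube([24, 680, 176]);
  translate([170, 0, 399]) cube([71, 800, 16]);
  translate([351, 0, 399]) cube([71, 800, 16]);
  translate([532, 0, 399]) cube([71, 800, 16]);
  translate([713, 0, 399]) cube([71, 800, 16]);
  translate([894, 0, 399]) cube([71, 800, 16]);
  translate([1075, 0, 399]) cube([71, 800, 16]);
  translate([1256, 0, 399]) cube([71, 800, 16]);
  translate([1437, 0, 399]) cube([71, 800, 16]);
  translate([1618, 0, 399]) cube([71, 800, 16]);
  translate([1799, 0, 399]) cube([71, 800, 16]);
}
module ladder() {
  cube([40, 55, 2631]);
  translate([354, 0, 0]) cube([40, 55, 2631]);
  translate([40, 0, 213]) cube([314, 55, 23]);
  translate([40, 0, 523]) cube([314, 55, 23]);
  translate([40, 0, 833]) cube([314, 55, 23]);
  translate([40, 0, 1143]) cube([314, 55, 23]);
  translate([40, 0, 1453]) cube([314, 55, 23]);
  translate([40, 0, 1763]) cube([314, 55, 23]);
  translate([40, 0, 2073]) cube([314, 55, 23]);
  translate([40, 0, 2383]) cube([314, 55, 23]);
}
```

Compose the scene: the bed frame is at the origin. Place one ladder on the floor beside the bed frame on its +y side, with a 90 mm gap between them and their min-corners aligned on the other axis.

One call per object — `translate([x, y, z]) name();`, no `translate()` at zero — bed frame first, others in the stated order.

bed_frame();
translate([0, 890, 0]) ladder();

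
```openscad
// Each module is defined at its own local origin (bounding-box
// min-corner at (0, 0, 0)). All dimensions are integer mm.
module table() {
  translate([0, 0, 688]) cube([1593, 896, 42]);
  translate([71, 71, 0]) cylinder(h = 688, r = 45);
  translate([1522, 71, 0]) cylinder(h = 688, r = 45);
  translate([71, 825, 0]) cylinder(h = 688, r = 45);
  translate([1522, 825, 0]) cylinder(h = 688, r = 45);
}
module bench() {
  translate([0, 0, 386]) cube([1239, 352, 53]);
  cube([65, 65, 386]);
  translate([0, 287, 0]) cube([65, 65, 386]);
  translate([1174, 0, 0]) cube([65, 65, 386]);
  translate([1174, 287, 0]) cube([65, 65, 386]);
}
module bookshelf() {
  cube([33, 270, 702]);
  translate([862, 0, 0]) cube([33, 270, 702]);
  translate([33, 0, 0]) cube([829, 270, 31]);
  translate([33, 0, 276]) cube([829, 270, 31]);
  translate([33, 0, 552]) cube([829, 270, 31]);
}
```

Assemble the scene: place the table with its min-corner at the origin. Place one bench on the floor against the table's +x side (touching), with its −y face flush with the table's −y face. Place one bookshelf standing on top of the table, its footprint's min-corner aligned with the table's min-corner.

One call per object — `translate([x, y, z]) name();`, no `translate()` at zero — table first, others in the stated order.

table();
translate([1593, 0, 0]) bench();
translate([0, 0, 730]) bookshelf();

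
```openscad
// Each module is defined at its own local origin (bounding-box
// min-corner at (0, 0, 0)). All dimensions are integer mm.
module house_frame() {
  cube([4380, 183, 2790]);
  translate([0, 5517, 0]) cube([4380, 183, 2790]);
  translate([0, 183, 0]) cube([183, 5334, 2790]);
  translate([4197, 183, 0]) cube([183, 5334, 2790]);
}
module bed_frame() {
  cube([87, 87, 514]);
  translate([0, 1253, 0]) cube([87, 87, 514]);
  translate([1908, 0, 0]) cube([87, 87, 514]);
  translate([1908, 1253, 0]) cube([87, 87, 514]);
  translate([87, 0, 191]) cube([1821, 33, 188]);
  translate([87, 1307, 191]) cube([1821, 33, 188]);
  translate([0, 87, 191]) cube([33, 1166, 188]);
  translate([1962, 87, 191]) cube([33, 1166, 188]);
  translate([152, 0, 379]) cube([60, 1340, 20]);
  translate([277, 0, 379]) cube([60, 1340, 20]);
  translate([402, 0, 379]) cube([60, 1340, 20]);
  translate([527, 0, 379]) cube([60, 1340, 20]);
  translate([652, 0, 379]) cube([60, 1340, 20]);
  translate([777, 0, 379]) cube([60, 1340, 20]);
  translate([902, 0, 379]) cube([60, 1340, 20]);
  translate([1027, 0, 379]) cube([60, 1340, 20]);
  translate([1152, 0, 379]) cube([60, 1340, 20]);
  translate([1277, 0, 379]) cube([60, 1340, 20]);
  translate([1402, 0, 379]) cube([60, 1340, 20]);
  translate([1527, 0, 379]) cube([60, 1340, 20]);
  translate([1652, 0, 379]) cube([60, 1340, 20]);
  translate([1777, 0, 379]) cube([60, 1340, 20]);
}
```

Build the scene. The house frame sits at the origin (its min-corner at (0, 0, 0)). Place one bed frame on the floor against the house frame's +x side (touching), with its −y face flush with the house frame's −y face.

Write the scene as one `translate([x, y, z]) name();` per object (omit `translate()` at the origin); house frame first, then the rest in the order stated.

house_frame();
translate([4380, 0, 0]) bed_frame();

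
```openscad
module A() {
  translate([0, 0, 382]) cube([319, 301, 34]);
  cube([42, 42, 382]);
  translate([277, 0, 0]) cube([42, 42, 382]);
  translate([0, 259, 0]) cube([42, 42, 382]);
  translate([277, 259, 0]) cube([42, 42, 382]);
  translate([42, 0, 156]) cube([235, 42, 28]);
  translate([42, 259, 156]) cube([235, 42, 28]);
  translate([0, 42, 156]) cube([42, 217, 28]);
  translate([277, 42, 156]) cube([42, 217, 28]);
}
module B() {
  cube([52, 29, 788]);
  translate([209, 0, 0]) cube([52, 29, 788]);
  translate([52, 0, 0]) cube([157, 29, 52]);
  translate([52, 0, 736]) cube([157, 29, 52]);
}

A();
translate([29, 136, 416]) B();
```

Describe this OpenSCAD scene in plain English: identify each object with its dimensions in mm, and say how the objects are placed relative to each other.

A is a four-legged stool. The seat is a 319×301×34 mm slab whose top surface is at z = 416 mm; four square legs, each 42×42 mm in cross-section, run from the floor (z = 0) to the underside of the seat, each flush with a corner of the seat. Four stretchers, 42 mm wide and 28 mm tall, connect adjacent legs with their undersides at z = 156 mm, each running between the inner faces of the legs it joins and aligned with the legs' outer faces on the other axis.

B is a rectangular picture frame lying in the x–z plane (depth along y). The opening is 157 mm wide (x) by 684 mm tall (z), surrounded by a border 52 mm wide on all four sides. The frame is 29 mm deep and is made of two full-height vertical stiles with two horizontal rails fitted between them.

The picture frame is on top of the stool, centred.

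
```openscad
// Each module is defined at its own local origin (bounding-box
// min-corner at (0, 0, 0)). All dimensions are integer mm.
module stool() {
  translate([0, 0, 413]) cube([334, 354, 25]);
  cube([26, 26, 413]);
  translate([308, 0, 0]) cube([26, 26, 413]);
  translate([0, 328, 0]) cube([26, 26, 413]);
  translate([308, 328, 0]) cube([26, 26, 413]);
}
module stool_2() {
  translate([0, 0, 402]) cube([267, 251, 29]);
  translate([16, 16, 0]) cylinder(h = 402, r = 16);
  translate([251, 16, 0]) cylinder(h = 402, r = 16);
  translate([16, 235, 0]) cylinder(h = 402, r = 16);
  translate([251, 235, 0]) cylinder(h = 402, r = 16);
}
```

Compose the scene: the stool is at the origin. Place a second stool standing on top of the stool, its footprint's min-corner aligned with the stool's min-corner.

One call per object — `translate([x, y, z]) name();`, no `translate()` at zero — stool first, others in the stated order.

stool();
translate([0, 0, 438]) stool_2();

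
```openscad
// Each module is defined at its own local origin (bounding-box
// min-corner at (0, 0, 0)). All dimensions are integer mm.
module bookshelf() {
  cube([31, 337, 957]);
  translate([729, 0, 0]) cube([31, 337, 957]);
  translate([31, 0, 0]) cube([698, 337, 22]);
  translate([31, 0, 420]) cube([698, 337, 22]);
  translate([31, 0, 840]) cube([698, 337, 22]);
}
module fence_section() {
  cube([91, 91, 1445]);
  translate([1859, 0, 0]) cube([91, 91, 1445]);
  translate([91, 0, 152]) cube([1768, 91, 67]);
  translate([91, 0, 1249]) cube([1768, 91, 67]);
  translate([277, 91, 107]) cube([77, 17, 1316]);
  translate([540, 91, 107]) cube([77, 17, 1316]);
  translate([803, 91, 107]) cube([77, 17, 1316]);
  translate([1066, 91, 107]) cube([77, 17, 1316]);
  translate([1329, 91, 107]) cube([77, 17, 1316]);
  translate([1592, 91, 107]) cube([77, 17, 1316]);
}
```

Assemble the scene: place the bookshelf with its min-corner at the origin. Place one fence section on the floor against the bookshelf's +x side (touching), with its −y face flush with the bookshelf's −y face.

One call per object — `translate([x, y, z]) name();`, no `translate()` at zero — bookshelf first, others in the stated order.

bookshelf();
translate([760, 0, 0]) fence_section();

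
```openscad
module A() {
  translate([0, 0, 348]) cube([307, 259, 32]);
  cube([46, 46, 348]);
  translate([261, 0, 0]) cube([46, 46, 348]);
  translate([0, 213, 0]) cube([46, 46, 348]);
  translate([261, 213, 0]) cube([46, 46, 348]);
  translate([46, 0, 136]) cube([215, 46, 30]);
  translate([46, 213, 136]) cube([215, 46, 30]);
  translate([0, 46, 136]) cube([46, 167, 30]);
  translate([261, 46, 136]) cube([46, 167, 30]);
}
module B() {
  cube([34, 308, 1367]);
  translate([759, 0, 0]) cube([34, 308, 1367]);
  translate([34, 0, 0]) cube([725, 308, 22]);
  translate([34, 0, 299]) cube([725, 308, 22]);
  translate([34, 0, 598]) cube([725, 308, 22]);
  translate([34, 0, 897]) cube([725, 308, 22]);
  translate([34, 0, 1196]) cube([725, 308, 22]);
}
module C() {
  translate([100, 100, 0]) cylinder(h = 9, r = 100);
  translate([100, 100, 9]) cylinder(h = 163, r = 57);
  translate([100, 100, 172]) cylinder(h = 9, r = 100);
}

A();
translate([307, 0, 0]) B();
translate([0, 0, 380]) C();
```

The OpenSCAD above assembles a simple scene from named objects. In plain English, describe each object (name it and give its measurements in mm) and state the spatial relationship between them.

A is a four-legged stool. The seat is a 307×259×32 mm slab whose top surface is at z = 380 mm; four square legs, each 46×46 mm in cross-section, run from the floor (z = 0) to the underside of the seat, each flush with a corner of the seat. Four stretchers, 46 mm wide and 30 mm tall, connect adjacent legs with their undersides at z = 136 mm, each running between the inner faces of the legs it joins and aligned with the legs' outer faces on the other axis.

B is an open bookshelf. Two side panels, each 34 mm thick, 308 mm deep and 1367 mm tall, stand 793 mm apart (outside-to-outside). Between them sit 5 shelves, each 22 mm thick and 308 mm deep, spanning the full gap between the sides. The bottom shelf rests on the floor (its underside at z = 0) and the clear gap between one shelf's top and the next shelf's underside is 277 mm.

C is a spool: two coaxial disc flanges of radius 100 mm and thickness 9 mm, joined by a core cylinder of radius 57 mm and height 163 mm. The lower flange rests on z = 0 and the three cylinders share a vertical axis.

The bookshelf is against the stool's +x side, with their −y faces flush. The spool is on top of the stool.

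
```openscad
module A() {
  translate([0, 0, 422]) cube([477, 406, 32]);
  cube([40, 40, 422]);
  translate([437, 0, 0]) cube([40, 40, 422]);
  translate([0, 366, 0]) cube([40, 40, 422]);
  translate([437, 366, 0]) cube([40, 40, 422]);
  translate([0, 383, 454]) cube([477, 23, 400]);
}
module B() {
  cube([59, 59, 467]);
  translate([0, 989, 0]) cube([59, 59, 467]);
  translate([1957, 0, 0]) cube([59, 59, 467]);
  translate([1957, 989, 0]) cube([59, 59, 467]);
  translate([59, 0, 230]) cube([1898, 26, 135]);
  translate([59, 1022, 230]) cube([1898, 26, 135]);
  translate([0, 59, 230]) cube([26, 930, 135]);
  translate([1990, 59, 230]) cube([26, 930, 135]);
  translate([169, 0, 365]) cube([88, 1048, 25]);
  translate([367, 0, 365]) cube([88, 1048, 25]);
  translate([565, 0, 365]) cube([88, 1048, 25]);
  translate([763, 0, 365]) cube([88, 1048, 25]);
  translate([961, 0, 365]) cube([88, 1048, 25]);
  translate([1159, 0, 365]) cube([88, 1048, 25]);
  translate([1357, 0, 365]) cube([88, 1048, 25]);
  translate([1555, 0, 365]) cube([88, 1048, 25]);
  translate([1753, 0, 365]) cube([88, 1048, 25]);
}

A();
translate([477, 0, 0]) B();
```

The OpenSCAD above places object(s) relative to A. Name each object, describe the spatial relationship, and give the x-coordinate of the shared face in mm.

A is a chair. B is a bed frame. The bed frame is against the chair's +x side, with their −y faces flush. The x-coordinate of the shared face is 477 mm.

The chair's +x face and the bed frame's −x face are both at x = 477 mm.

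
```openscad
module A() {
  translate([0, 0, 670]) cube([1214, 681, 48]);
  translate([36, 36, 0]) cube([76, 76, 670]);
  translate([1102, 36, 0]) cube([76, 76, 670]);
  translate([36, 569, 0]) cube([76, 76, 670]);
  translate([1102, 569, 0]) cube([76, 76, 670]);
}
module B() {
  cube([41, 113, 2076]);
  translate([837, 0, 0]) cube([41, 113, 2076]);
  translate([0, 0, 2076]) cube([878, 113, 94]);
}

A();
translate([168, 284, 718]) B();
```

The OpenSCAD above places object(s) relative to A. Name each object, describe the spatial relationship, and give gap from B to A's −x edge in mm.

A is a table. B is a door frame. The door frame is on top of the table, centred. The gap from the door frame to the table's −x edge is 168 mm.

The door frame's min-x is at 168; the table's min-x is 0; gap = 168 mm.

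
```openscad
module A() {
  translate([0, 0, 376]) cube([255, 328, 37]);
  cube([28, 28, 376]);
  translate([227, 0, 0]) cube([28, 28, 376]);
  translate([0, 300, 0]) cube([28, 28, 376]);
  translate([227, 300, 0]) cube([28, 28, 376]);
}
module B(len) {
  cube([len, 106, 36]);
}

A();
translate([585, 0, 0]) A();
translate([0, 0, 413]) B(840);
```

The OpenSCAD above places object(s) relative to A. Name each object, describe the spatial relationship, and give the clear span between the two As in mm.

A is a stool. B is a beam. A beam spans the tops of two stools. The clear span between the two stools is 330 mm.

Second stool starts at x = 585; first ends at x = 255; clear span = 585 − 255 = 330 mm.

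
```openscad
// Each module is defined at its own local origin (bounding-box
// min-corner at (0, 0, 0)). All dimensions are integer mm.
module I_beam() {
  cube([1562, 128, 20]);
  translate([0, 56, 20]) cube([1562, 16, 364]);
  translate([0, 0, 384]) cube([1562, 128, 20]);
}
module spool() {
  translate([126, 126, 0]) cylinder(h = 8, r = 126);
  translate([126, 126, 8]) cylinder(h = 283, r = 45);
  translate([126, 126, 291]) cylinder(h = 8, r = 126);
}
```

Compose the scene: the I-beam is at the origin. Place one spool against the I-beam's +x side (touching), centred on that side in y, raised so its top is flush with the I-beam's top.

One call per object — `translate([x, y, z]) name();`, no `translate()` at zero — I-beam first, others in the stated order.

I_beam();
translate([1562, -62, 105]) spool();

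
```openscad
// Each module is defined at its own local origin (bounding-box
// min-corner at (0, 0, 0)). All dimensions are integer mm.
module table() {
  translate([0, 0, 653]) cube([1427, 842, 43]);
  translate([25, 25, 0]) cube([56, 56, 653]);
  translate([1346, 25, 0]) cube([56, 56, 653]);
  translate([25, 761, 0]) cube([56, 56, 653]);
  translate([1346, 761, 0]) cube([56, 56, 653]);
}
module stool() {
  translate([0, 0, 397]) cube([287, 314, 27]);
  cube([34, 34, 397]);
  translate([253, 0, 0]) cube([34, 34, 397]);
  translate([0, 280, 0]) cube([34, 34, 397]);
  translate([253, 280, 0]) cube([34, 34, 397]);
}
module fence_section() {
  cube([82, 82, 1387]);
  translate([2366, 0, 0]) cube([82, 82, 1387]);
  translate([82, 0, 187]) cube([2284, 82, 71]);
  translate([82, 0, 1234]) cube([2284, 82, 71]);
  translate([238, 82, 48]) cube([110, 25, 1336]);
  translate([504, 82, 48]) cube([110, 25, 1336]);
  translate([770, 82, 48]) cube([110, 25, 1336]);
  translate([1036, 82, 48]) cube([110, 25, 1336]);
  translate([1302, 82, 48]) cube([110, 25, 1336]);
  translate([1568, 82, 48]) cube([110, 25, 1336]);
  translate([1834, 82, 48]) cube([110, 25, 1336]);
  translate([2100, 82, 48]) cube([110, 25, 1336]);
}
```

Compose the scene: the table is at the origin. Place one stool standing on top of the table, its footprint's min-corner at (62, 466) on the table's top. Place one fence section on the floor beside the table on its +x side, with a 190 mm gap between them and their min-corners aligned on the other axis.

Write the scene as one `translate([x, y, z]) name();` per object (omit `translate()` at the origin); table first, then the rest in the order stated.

table();
translate([62, 466, 696]) stool();
translate([1617, 0, 0]) fence_section();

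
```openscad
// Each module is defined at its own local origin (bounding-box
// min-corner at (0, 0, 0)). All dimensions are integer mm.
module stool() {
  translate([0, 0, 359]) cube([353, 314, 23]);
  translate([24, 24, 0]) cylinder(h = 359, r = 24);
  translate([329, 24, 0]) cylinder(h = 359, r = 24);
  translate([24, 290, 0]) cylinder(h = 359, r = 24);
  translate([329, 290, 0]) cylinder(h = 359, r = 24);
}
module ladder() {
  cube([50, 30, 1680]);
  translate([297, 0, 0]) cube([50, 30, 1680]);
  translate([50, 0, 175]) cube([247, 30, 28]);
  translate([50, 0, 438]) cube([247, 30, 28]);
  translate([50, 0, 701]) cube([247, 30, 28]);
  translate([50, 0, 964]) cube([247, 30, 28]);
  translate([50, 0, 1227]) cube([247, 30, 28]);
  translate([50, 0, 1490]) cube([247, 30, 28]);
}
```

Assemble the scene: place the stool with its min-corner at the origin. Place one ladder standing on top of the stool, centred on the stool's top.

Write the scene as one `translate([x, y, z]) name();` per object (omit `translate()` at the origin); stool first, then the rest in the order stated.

stool();
translate([3, 142, 382]) ladder();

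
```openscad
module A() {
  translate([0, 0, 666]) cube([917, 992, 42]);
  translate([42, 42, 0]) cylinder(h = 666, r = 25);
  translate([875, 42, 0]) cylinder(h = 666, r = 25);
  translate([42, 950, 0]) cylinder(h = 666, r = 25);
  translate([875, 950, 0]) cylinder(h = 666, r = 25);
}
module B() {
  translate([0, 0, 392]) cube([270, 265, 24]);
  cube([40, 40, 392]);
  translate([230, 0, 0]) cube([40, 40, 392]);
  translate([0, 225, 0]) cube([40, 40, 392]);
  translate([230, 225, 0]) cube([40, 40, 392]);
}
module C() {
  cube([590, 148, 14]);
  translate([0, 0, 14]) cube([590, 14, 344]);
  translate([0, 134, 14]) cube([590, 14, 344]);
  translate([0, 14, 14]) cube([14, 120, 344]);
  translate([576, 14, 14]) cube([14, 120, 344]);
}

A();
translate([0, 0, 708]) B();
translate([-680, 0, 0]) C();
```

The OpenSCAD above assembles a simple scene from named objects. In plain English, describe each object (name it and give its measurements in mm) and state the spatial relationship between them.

A is a rectangular dining table. The top is 917×992×42 mm with its upper surface at z = 708 mm. It stands on four round legs of 50 mm diameter, each leg's bounding box inset 17 mm from the nearest pair of top edges, running from the floor to the underside of the top.

B is a simple wooden stool: a rectangular seat 270 mm (x) by 265 mm (y), 24 mm thick, top face at z = 416 mm, on four square legs, each 40×40 mm in cross-section. The legs rest on z = 0, each flush with a corner of the seat.

C is an open storage box with external size 590×148×358 mm and wall thickness 14 mm (the base is also 14 mm thick). The base covers the whole footprint; the four walls stand on the base, with the y-facing walls full-width and the x-facing walls fitting between their inner faces.

The stool is on top of the table. The open box is on the floor beside the table on its −x side.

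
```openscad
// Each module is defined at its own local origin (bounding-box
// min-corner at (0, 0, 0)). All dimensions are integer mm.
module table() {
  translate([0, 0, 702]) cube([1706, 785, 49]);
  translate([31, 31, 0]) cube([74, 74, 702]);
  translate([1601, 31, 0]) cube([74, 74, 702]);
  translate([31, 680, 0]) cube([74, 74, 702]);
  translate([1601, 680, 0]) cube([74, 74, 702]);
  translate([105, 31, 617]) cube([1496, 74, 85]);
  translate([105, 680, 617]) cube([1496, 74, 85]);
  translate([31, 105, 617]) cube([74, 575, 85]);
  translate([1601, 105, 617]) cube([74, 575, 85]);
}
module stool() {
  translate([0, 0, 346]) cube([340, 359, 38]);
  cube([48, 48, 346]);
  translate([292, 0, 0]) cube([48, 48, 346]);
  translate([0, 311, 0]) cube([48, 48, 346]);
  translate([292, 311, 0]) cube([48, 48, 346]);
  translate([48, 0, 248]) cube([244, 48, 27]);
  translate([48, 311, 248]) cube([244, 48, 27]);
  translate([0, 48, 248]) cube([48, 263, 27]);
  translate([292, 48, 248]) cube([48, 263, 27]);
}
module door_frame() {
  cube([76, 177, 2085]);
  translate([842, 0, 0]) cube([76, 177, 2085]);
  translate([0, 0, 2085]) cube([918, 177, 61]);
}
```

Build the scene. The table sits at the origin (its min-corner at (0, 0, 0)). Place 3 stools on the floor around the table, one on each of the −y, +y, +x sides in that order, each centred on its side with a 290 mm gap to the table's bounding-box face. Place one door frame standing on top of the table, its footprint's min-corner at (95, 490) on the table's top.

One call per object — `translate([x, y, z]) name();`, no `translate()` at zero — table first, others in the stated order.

table();
translate([683, -649, 0]) stool();
translate([683, 1075, 0]) stool();
translate([1996, 213, 0]) stool();
translate([95, 490, 751]) door_frame();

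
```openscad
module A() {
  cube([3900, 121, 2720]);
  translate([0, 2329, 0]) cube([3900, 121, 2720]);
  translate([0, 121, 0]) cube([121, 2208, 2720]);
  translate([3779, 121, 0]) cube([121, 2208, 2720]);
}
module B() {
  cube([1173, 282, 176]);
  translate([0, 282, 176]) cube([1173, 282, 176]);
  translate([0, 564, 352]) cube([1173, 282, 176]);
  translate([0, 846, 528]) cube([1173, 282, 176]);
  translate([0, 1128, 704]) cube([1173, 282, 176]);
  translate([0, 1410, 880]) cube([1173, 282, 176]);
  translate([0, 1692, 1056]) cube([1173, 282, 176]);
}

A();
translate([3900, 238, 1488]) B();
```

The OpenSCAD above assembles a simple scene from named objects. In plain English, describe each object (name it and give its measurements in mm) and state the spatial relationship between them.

A is the wall frame of a small rectangular building: four walls, each 2720 mm tall and 121 mm thick, enclosing a footprint 3900 mm (x) by 2450 mm (y) outside-to-outside, with no floor or roof. The front and back walls (the −y and +y sides) span the full width; the two side walls fit between them.

B is a straight staircase of 7 solid steps. Each step is 1173 mm wide (x), 282 mm deep (y, the going) and 176 mm tall (the rise). The first step rests on the floor; each subsequent step sits one going further in +y and one rise higher in +z, directly behind and above the previous step with no overlap.

The staircase is beside the house frame with their tops flush at z = 2720.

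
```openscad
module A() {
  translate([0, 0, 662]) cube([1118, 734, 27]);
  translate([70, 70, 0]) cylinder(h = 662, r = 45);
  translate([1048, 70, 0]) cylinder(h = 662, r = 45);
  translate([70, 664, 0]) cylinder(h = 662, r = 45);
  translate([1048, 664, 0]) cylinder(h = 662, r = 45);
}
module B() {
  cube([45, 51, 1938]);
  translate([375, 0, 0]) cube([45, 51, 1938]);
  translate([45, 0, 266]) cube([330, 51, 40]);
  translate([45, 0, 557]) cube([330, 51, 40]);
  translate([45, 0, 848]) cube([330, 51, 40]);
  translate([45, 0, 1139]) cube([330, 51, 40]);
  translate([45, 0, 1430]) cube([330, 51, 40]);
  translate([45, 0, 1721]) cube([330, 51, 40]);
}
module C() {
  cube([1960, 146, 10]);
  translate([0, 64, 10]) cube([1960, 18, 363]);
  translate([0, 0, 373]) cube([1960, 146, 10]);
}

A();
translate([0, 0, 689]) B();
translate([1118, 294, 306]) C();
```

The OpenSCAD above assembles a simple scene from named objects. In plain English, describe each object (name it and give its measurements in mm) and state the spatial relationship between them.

A is a table with a 1118×734 mm rectangular top, 27 mm thick, top surface at z = 689 mm, supported by four round legs of 90 mm diameter, each leg's bounding box inset 25 mm from the nearest pair of top edges, running from the floor.

B is a wooden ladder with two side rails of 45×51 mm section and 1938 mm height, set 420 mm apart overall. Between them run 6 rectangular rungs (51 mm deep, 40 mm thick), front faces flush with the rails' −y face. The bottom of the first rung is 266 mm above the floor and each subsequent rung is 291 mm higher than the one below.

C is an I-beam lying along x, 1960 mm long. Overall section height 383 mm. Two flanges 146 mm wide (y) and 10 mm thick, one on the floor and one at the top; a web 18 mm thick runs between them, centred on the flange width.

The ladder is on top of the table. The I-beam is beside the table with their tops flush at z = 689.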